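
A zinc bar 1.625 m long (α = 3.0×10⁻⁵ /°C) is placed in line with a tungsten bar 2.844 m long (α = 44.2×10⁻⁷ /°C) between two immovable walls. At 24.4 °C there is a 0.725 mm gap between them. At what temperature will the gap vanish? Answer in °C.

T = 36.2 °C

α₁L₁ = 4.875×10⁻⁵ m/K, α₂L₂ = 1.257048×10⁻⁵ m/K → total 6.132048×10⁻⁵ m/K
ΔT = g/(α₁L₁+α₂L₂) = 7.25×10⁻⁴ / 6.132048×10⁻⁵ = 11.823 K
T = 24.4 + 11.823 = 36.223 °C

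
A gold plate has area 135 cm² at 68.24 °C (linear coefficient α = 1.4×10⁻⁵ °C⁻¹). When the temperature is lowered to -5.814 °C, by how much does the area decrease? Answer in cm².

ΔA = 0.280 cm²

Area coefficient ≈ 2α; |ΔT| = 74.054 K
ΔA = 2αA₀ΔT = 2(1.4×10⁻⁵)(135)(74.054) = 0.280 cm²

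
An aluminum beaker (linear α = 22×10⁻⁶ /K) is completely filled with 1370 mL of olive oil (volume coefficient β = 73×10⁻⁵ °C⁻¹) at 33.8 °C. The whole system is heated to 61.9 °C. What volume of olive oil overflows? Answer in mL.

25.6 mL

The beaker also expands: β_container ≈ 3α = 6.6×10⁻⁵ /K
Net overflow = V₀(β_liq − 3α_cont)ΔT
β − 3α = 7.30×10⁻⁴ − 6.6×10⁻⁵ = 6.64×10⁻⁴ /K; ΔT = 28.1 K
ΔV = 1370 × 6.64×10⁻⁴ × 28.1 = 25.6 mL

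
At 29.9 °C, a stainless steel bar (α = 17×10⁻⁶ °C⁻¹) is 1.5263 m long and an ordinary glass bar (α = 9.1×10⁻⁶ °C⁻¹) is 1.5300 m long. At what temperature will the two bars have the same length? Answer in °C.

Equal length when α₁L₁ΔT − α₂L₂ΔT = L₂ − L₁ = 3.70×10⁻³ m
α₁L₁ = 2.59471×10⁻⁵, α₂L₂ = 1.3923×10⁻⁵ → Δ(αL) = 1.20241×10⁻⁵ m/K
ΔT = 3.70×10⁻³ / 1.20241×10⁻⁵ = 307.715 K, so T = 29.9 + 307.715 = 337.615 °C

T = 337.6 °C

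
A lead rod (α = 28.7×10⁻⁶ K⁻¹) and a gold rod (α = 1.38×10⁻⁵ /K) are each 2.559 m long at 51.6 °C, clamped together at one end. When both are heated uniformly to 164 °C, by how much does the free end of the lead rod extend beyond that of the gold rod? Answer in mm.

4.29 mm

ΔT = 112.4 K
lead: ΔL = 28.7×10⁻⁶ × 2.559 m × 112.4 = 8.2550×10⁻³ m = 8.2550 mm
gold: ΔL = 1.38×10⁻⁵ × 2.559 m × 112.4 = 3.9693×10⁻³ m = 3.9693 mm
difference = 8.2550 − 3.9693 = 4.2857 mm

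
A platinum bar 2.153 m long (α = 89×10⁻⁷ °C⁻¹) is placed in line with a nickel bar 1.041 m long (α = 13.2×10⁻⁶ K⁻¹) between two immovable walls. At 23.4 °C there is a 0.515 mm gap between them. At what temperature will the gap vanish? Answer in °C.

T = 39.1 °C

Gap closes when ΔL₁ + ΔL₂ = 0.515 mm = 5.15×10⁻⁴ m
(α₁L₁ + α₂L₂)ΔT = g
α₁L₁ + α₂L₂ = 89×10⁻⁷×2.153 + 13.2×10⁻⁶×1.041 = 3.29029×10⁻⁵ m/K
ΔT = 5.15×10⁻⁴ / 3.29029×10⁻⁵ = 15.652 K
T = 23.4 + 15.652 = 39.052 °C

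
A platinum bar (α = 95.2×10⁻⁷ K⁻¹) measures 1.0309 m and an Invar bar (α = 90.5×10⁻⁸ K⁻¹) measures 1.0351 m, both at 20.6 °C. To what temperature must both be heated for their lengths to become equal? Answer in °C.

L₁(1 + α₁ΔT) = L₂(1 + α₂ΔT) ⇒ ΔT = (L₂ − L₁)/(α₁L₁ − α₂L₂)
L₂ − L₁ = 1.0351 − 1.0309 = 4.20×10⁻³ m
α₁L₁ − α₂L₂ = 95.2×10⁻⁷×1.0309 − 90.5×10⁻⁸×1.0351 = 8.8774025×10⁻⁶ m/K
ΔT = 4.20×10⁻³ / 8.8774025×10⁻⁶ = 473.111 K
T = 20.6 + 473.111 = 493.711 °C

T = 493.7 °C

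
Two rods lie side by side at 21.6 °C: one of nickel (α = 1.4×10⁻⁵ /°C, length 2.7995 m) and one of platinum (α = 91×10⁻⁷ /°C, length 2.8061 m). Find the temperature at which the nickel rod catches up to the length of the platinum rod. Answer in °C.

Equal length when α₁L₁ΔT − α₂L₂ΔT = L₂ − L₁ = 6.60×10⁻³ m
α₁L₁ = 3.9193×10⁻⁵, α₂L₂ = 2.553551×10⁻⁵ → Δ(αL) = 1.365749×10⁻⁵ m/K
ΔT = 6.60×10⁻³ / 1.365749×10⁻⁵ = 483.251 K, so T = 21.6 + 483.251 = 504.851 °C

T = 504.9 °C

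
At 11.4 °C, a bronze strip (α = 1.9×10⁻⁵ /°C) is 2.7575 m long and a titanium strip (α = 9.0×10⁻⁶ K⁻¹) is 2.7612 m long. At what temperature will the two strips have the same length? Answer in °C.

T = 145.7 °C

L₁(1 + α₁ΔT) = L₂(1 + α₂ΔT) ⇒ ΔT = (L₂ − L₁)/(α₁L₁ − α₂L₂)
L₂ − L₁ = 2.7612 − 2.7575 = 3.70×10⁻³ m
α₁L₁ − α₂L₂ = 1.9×10⁻⁵×2.7575 − 9.0×10⁻⁶×2.7612 = 2.75417×10⁻⁵ m/K
ΔT = 3.70×10⁻³ / 2.75417×10⁻⁵ = 134.342 K
T = 11.4 + 134.342 = 145.742 °C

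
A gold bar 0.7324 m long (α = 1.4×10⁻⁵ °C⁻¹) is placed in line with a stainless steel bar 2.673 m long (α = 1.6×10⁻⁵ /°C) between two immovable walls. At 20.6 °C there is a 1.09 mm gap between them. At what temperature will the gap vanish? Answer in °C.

α₁L₁ = 1.02536×10⁻⁵ m/K, α₂L₂ = 4.2768×10⁻⁵ m/K → total 5.30216×10⁻⁵ m/K
ΔT = g/(α₁L₁+α₂L₂) = 1.09×10⁻³ / 5.30216×10⁻⁵ = 20.558 K
T = 20.6 + 20.558 = 41.158 °C

T = 41.2 °C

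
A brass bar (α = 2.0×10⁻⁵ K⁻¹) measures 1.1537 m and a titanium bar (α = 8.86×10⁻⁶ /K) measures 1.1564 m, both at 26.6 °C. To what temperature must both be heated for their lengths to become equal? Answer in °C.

L₁(1 + α₁ΔT) = L₂(1 + α₂ΔT) ⇒ ΔT = (L₂ − L₁)/(α₁L₁ − α₂L₂)
L₂ − L₁ = 1.1564 − 1.1537 = 2.70×10⁻³ m
α₁L₁ − α₂L₂ = 2.0×10⁻⁵×1.1537 − 8.86×10⁻⁶×1.1564 = 1.2828296×10⁻⁵ m/K
ΔT = 2.70×10⁻³ / 1.2828296×10⁻⁵ = 210.472 K
T = 26.6 + 210.472 = 237.072 °C

T = 237.1 °C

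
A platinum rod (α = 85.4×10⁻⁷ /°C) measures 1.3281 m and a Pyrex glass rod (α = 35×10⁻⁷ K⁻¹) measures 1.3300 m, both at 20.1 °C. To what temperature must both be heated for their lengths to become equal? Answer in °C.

T = 304.2 °C

L₁(1 + α₁ΔT) = L₂(1 + α₂ΔT) ⇒ ΔT = (L₂ − L₁)/(α₁L₁ − α₂L₂)
L₂ − L₁ = 1.3300 − 1.3281 = 1.90×10⁻³ m
α₁L₁ − α₂L₂ = 85.4×10⁻⁷×1.3281 − 35×10⁻⁷×1.3300 = 6.686974×10⁻⁶ m/K
ΔT = 1.90×10⁻³ / 6.686974×10⁻⁶ = 284.134 K
T = 20.1 + 284.134 = 304.234 °C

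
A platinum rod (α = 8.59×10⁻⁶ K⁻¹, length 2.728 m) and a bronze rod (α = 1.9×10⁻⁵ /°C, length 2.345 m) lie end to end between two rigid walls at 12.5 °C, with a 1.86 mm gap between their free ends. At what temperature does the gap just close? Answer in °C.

Gap closes when ΔL₁ + ΔL₂ = 1.86 mm = 1.86×10⁻³ m
(α₁L₁ + α₂L₂)ΔT = g
α₁L₁ + α₂L₂ = 8.59×10⁻⁶×2.728 + 1.9×10⁻⁵×2.345 = 6.798852×10⁻⁵ m/K
ΔT = 1.86×10⁻³ / 6.798852×10⁻⁵ = 27.358 K
T = 12.5 + 27.358 = 39.858 °C

T = 39.9 °C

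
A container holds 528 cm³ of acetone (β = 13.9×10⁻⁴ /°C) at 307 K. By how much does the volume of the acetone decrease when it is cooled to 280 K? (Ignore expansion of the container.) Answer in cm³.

|ΔT| = |280 − 307| = 27 K
ΔV = βV₀ΔT = (13.9×10⁻⁴)(528)(27) = 19.8 cm³

ΔV = 19.8 cm³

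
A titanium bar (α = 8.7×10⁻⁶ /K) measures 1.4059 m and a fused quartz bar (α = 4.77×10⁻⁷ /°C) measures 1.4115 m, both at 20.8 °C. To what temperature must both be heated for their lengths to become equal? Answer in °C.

T = 505.3 °C

Equal length when α₁L₁ΔT − α₂L₂ΔT = L₂ − L₁ = 5.60×10⁻³ m
α₁L₁ = 1.223133×10⁻⁵, α₂L₂ = 6.732855×10⁻⁷ → Δ(αL) = 1.15580445×10⁻⁵ m/K
ΔT = 5.60×10⁻³ / 1.15580445×10⁻⁵ = 484.511 K, so T = 20.8 + 484.511 = 505.311 °C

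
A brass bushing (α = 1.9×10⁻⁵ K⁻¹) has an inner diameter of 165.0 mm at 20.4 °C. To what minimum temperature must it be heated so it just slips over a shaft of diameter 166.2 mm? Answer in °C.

Required Δd = 166.2 − 165.0 = 1.2 mm
Δd = αd₀ΔT ⇒ ΔT = Δd/(αd₀) = 1.2 / (1.9×10⁻⁵ × 165.0) = 382.78 K
T_min = 20.4 + 382.78 = 403.18 °C

T = 403 °C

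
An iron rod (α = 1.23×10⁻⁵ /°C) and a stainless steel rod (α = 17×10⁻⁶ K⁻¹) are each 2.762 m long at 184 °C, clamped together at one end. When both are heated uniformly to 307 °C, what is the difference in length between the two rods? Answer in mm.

1.60 mm

ΔT = 123 K
iron: ΔL = 1.23×10⁻⁵ × 2.762 m × 123 = 4.1786×10⁻³ m = 4.1786 mm
stainless steel: ΔL = 17×10⁻⁶ × 2.762 m × 123 = 5.7753×10⁻³ m = 5.7753 mm
difference = 5.7753 − 4.1786 = 1.5967 mm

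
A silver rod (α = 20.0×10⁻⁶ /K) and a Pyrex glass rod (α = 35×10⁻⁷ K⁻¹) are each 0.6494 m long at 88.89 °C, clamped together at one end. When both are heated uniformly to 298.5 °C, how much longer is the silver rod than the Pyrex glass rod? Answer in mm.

2.25 mm

ΔT = 209.61 K
silver: ΔL = 20.0×10⁻⁶ × 0.6494 m × 209.61 = 2.7224×10⁻³ m = 2.7224 mm
Pyrex glass: ΔL = 35×10⁻⁷ × 0.6494 m × 209.61 = 4.7642×10⁻⁴ m = 0.47642 mm
difference = 2.7224 − 0.47642 = 2.24598 mm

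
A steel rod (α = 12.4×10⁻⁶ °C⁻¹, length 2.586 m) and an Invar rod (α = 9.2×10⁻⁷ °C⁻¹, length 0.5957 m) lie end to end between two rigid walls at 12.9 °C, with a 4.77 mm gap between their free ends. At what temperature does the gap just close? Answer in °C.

Gap closes when ΔL₁ + ΔL₂ = 4.77 mm = 4.77×10⁻³ m
(α₁L₁ + α₂L₂)ΔT = g
α₁L₁ + α₂L₂ = 12.4×10⁻⁶×2.586 + 9.2×10⁻⁷×0.5957 = 3.2614444×10⁻⁵ m/K
ΔT = 4.77×10⁻³ / 3.2614444×10⁻⁵ = 146.25 K
T = 12.9 + 146.25 = 159.15 °C

T = 159 °C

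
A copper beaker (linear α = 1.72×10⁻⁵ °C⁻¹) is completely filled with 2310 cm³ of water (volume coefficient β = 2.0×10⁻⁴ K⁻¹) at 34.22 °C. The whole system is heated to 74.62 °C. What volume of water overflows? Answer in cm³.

The beaker also expands: β_container ≈ 3α = 5.16×10⁻⁵ /K
Net overflow = V₀(β_liq − 3α_cont)ΔT
β − 3α = 2.00×10⁻⁴ − 5.16×10⁻⁵ = 1.484×10⁻⁴ /K; ΔT = 40.40 K
ΔV = 2310 × 1.484×10⁻⁴ × 40.40 = 13.8 cm³

13.8 cm³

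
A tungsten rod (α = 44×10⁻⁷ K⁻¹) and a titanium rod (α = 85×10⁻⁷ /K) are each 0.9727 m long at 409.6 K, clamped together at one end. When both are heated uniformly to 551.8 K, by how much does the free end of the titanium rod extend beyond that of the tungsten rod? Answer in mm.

ΔT = 142.2 K
tungsten: ΔL = 44×10⁻⁷ × 0.9727 m × 142.2 = 6.0860×10⁻⁴ m = 0.60860 mm
titanium: ΔL = 85×10⁻⁷ × 0.9727 m × 142.2 = 1.1757×10⁻³ m = 1.1757 mm
difference = 1.1757 − 0.60860 = 0.5671 mm

0.567 mm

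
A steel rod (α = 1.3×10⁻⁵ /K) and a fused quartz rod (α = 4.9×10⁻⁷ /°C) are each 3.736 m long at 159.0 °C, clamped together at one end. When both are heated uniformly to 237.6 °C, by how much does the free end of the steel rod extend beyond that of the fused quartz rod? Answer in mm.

ΔT = 78.6 K
steel: ΔL = 1.3×10⁻⁵ × 3.736 m × 78.6 = 3.8174×10⁻³ m = 3.8174 mm
fused quartz: ΔL = 4.9×10⁻⁷ × 3.736 m × 78.6 = 1.4389×10⁻⁴ m = 0.14389 mm
difference = 3.8174 − 0.14389 = 3.67351 mm

3.67 mm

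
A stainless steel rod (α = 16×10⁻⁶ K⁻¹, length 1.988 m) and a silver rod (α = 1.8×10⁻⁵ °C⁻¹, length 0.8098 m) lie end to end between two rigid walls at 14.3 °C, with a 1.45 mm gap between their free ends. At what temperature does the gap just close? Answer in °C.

α₁L₁ = 3.1808×10⁻⁵ m/K, α₂L₂ = 1.45764×10⁻⁵ m/K → total 4.63844×10⁻⁵ m/K
ΔT = g/(α₁L₁+α₂L₂) = 1.45×10⁻³ / 4.63844×10⁻⁵ = 31.261 K
T = 14.3 + 31.261 = 45.561 °C

T = 45.6 °C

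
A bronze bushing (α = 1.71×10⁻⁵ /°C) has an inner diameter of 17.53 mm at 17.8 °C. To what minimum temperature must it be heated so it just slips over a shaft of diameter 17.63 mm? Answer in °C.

T = 351 °C

Required Δd = 17.63 − 17.53 = 0.10 mm
Δd = αd₀ΔT ⇒ ΔT = Δd/(αd₀) = 0.10 / (1.71×10⁻⁵ × 17.53) = 333.60 K
T_min = 17.8 + 333.60 = 351.40 °C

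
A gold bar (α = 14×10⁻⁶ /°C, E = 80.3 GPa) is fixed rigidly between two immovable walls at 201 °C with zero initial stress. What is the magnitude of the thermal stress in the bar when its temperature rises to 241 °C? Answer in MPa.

σ = 45.0 MPa

Fully constrained: the free strain ε = αΔT is blocked, so σ = Eε = EαΔT.
|ΔT| = 40 K
σ = 80.3×10⁹ × 14×10⁻⁶ × 40 = 4.50×10⁷ Pa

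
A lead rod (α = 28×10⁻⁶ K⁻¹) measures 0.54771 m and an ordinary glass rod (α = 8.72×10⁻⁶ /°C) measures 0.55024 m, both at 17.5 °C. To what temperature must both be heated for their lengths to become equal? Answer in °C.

L₁(1 + α₁ΔT) = L₂(1 + α₂ΔT) ⇒ ΔT = (L₂ − L₁)/(α₁L₁ − α₂L₂)
L₂ − L₁ = 0.55024 − 0.54771 = 2.53×10⁻³ m
α₁L₁ − α₂L₂ = 28×10⁻⁶×0.54771 − 8.72×10⁻⁶×0.55024 = 1.05377872×10⁻⁵ m/K
ΔT = 2.53×10⁻³ / 1.05377872×10⁻⁵ = 240.088 K
T = 17.5 + 240.088 = 257.588 °C

T = 257.6 °C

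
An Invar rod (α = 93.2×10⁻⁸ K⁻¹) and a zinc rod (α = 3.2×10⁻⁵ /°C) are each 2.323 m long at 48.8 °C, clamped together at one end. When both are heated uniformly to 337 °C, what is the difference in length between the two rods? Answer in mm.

20.8 mm

ΔT = 288.2 K
Invar: ΔL = 93.2×10⁻⁸ × 2.323 m × 288.2 = 6.2396×10⁻⁴ m = 0.62396 mm
zinc: ΔL = 3.2×10⁻⁵ × 2.323 m × 288.2 = 2.1424×10⁻² m = 21.424 mm
difference = 21.424 − 0.62396 = 20.80004 mm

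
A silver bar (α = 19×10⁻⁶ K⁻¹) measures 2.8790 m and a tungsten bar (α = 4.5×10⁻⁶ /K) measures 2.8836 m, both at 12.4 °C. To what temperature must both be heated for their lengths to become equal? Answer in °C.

Equal length when α₁L₁ΔT − α₂L₂ΔT = L₂ − L₁ = 4.60×10⁻³ m
α₁L₁ = 5.4701×10⁻⁵, α₂L₂ = 1.29762×10⁻⁵ → Δ(αL) = 4.17248×10⁻⁵ m/K
ΔT = 4.60×10⁻³ / 4.17248×10⁻⁵ = 110.246 K, so T = 12.4 + 110.246 = 122.646 °C

T = 122.6 °C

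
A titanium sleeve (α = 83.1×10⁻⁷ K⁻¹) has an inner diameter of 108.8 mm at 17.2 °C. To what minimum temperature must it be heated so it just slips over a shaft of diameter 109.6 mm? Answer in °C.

Required Δd = 109.6 − 108.8 = 0.8 mm
Δd = αd₀ΔT ⇒ ΔT = Δd/(αd₀) = 0.8 / (83.1×10⁻⁷ × 108.8) = 884.83 K
T_min = 17.2 + 884.83 = 902.03 °C

T = 902 °C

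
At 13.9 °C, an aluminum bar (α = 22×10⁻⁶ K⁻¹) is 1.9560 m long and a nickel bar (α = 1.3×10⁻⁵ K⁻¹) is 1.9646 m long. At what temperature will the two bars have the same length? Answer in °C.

T = 505.5 °C

Equal length when α₁L₁ΔT − α₂L₂ΔT = L₂ − L₁ = 8.60×10⁻³ m
α₁L₁ = 4.3032×10⁻⁵, α₂L₂ = 2.55398×10⁻⁵ → Δ(αL) = 1.74922×10⁻⁵ m/K
ΔT = 8.60×10⁻³ / 1.74922×10⁻⁵ = 491.648 K, so T = 13.9 + 491.648 = 505.548 °C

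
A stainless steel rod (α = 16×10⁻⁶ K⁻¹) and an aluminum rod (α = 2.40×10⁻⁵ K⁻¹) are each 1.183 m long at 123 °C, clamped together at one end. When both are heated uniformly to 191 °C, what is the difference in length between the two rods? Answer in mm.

ΔT = 68 K
stainless steel: ΔL = 16×10⁻⁶ × 1.183 m × 68 = 1.2871×10⁻³ m = 1.2871 mm
aluminum: ΔL = 2.40×10⁻⁵ × 1.183 m × 68 = 1.9307×10⁻³ m = 1.9307 mm
difference = 1.9307 − 1.2871 = 0.6436 mm

0.644 mm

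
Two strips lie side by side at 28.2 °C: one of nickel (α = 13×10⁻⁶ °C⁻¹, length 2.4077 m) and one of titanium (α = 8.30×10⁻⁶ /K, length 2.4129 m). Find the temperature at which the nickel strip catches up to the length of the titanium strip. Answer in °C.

L₁(1 + α₁ΔT) = L₂(1 + α₂ΔT) ⇒ ΔT = (L₂ − L₁)/(α₁L₁ − α₂L₂)
L₂ − L₁ = 2.4129 − 2.4077 = 5.20×10⁻³ m
α₁L₁ − α₂L₂ = 13×10⁻⁶×2.4077 − 8.30×10⁻⁶×2.4129 = 1.127303×10⁻⁵ m/K
ΔT = 5.20×10⁻³ / 1.127303×10⁻⁵ = 461.278 K
T = 28.2 + 461.278 = 489.478 °C

T = 489.5 °C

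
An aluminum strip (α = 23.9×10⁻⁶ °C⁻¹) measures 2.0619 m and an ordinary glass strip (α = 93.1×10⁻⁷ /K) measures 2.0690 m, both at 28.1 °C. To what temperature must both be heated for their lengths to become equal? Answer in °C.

Equal length when α₁L₁ΔT − α₂L₂ΔT = L₂ − L₁ = 7.10×10⁻³ m
α₁L₁ = 4.927941×10⁻⁵, α₂L₂ = 1.926239×10⁻⁵ → Δ(αL) = 3.001702×10⁻⁵ m/K
ΔT = 7.10×10⁻³ / 3.001702×10⁻⁵ = 236.532 K, so T = 28.1 + 236.532 = 264.632 °C

T = 264.6 °C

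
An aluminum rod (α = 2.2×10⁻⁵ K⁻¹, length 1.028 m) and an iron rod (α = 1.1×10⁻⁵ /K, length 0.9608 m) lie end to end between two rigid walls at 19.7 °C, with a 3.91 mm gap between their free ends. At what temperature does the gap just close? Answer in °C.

T = 138 °C

α₁L₁ = 2.2616×10⁻⁵ m/K, α₂L₂ = 1.05688×10⁻⁵ m/K → total 3.31848×10⁻⁵ m/K
ΔT = g/(α₁L₁+α₂L₂) = 3.91×10⁻³ / 3.31848×10⁻⁵ = 117.83 K
T = 19.7 + 117.83 = 137.53 °C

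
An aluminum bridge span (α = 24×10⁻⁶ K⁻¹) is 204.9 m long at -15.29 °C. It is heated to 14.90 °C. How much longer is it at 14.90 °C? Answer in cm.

|ΔT| = |14.90 − (-15.29)| = 30.19 K
ΔL = αL₀ΔT = (24×10⁻⁶)(204.9)(30.19) = 1.48×10⁻¹ m

ΔL = 14.8 cm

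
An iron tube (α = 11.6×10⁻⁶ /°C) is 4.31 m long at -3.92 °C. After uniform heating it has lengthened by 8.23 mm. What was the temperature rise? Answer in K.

ΔL = αL₀ΔT ⇒ ΔT = ΔL / (αL₀)
ΔT = 8.23×10⁻³ m / (11.6×10⁻⁶ × 4.31 m) = 164.61 K

ΔT = 165 K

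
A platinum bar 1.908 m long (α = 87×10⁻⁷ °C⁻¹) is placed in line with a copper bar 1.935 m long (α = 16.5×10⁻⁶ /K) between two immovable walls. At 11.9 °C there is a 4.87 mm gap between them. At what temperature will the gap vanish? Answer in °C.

α₁L₁ = 1.65996×10⁻⁵ m/K, α₂L₂ = 3.19275×10⁻⁵ m/K → total 4.85271×10⁻⁵ m/K
ΔT = g/(α₁L₁+α₂L₂) = 4.87×10⁻³ / 4.85271×10⁻⁵ = 100.36 K
T = 11.9 + 100.36 = 112.26 °C

T = 112 °C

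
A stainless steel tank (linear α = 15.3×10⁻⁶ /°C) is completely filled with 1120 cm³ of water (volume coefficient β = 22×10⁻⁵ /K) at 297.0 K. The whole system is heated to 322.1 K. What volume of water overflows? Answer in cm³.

The tank also expands: β_container ≈ 3α = 4.59×10⁻⁵ /K
Net overflow = V₀(β_liq − 3α_cont)ΔT
β − 3α = 2.20×10⁻⁴ − 4.59×10⁻⁵ = 1.741×10⁻⁴ /K; ΔT = 25.1 K
ΔV = 1120 × 1.741×10⁻⁴ × 25.1 = 4.89 cm³

4.89 cm³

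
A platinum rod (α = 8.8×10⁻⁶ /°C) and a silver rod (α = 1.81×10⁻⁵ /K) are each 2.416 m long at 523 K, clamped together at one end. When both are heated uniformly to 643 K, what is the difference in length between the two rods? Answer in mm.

ΔT = 120 K
platinum: ΔL = 8.8×10⁻⁶ × 2.416 m × 120 = 2.5513×10⁻³ m = 2.5513 mm
silver: ΔL = 1.81×10⁻⁵ × 2.416 m × 120 = 5.2476×10⁻³ m = 5.2476 mm
difference = 5.2476 − 2.5513 = 2.6963 mm

2.70 mm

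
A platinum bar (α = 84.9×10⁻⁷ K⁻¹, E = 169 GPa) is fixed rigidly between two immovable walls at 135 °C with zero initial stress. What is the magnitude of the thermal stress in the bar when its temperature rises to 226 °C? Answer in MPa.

Fully constrained: the free strain ε = αΔT is blocked, so σ = Eε = EαΔT.
|ΔT| = 91 K
σ = 169×10⁹ × 84.9×10⁻⁷ × 91 = 1.31×10⁸ Pa

σ = 131 MPa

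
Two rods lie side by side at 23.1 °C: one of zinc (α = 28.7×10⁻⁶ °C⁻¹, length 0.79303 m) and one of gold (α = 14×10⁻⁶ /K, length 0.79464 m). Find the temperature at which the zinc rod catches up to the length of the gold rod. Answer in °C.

Equal length when α₁L₁ΔT − α₂L₂ΔT = L₂ − L₁ = 1.61×10⁻³ m
α₁L₁ = 2.2759961×10⁻⁵, α₂L₂ = 1.112496×10⁻⁵ → Δ(αL) = 1.1635001×10⁻⁵ m/K
ΔT = 1.61×10⁻³ / 1.1635001×10⁻⁵ = 138.376 K, so T = 23.1 + 138.376 = 161.476 °C

T = 161.5 °C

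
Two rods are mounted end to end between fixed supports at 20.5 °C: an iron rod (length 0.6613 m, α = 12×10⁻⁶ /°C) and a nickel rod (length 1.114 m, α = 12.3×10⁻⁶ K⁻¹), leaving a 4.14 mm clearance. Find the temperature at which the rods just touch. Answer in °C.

T = 212 °C

α₁L₁ = 7.9356×10⁻⁶ m/K, α₂L₂ = 1.37022×10⁻⁵ m/K → total 2.16378×10⁻⁵ m/K
ΔT = g/(α₁L₁+α₂L₂) = 4.14×10⁻³ / 2.16378×10⁻⁵ = 191.33 K
T = 20.5 + 191.33 = 211.83 °C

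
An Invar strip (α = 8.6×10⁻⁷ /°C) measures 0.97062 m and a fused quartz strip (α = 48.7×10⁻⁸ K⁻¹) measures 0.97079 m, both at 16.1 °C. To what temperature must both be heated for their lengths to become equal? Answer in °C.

T = 485.8 °C

Equal length when α₁L₁ΔT − α₂L₂ΔT = L₂ − L₁ = 1.70×10⁻⁴ m
α₁L₁ = 8.347332×10⁻⁷, α₂L₂ = 4.7277473×10⁻⁷ → Δ(αL) = 3.6195847×10⁻⁷ m/K
ΔT = 1.70×10⁻⁴ / 3.6195847×10⁻⁷ = 469.667 K, so T = 16.1 + 469.667 = 485.767 °C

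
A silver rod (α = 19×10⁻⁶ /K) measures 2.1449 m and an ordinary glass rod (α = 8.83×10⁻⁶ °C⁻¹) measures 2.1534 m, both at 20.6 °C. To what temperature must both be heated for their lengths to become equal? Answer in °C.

T = 411.6 °C

L₁(1 + α₁ΔT) = L₂(1 + α₂ΔT) ⇒ ΔT = (L₂ − L₁)/(α₁L₁ − α₂L₂)
L₂ − L₁ = 2.1534 − 2.1449 = 8.50×10⁻³ m
α₁L₁ − α₂L₂ = 19×10⁻⁶×2.1449 − 8.83×10⁻⁶×2.1534 = 2.1738578×10⁻⁵ m/K
ΔT = 8.50×10⁻³ / 2.1738578×10⁻⁵ = 391.010 K
T = 20.6 + 391.010 = 411.610 °C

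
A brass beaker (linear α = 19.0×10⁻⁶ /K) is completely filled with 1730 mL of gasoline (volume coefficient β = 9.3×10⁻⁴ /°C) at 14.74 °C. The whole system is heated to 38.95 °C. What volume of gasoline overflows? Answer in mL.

The beaker also expands: β_container ≈ 3α = 5.7×10⁻⁵ /K
Net overflow = V₀(β_liq − 3α_cont)ΔT
β − 3α = 9.30×10⁻⁴ − 5.7×10⁻⁵ = 8.73×10⁻⁴ /K; ΔT = 24.21 K
ΔV = 1730 × 8.73×10⁻⁴ × 24.21 = 36.6 mL

36.6 mL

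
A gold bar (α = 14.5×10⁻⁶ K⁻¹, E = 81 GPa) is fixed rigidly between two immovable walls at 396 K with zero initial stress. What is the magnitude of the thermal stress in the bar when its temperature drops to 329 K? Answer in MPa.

Fully constrained: the free strain ε = αΔT is blocked, so σ = Eε = EαΔT.
|ΔT| = 67 K
σ = 81.0×10⁹ × 14.5×10⁻⁶ × 67 = 7.87×10⁷ Pa

σ = 78.7 MPa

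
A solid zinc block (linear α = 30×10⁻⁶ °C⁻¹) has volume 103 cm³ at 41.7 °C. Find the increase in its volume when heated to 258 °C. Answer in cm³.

Isotropic solid: β ≈ 3α = 9.0×10⁻⁵ /K; ΔT = 216.3 K
ΔV = 3αV₀ΔT = 3(30×10⁻⁶)(103)(216.3) = 2.01 cm³

ΔV = 2.01 cm³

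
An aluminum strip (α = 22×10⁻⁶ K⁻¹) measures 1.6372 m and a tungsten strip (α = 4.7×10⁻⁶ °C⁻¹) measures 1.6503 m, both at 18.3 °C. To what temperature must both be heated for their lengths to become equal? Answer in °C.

T = 481.8 °C

Equal length when α₁L₁ΔT − α₂L₂ΔT = L₂ − L₁ = 1.31×10⁻² m
α₁L₁ = 3.60184×10⁻⁵, α₂L₂ = 7.75641×10⁻⁶ → Δ(αL) = 2.826199×10⁻⁵ m/K
ΔT = 1.31×10⁻² / 2.826199×10⁻⁵ = 463.520 K, so T = 18.3 + 463.520 = 481.820 °C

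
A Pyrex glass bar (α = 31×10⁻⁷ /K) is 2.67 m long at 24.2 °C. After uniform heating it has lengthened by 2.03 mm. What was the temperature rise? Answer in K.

ΔL = αL₀ΔT ⇒ ΔT = ΔL / (αL₀)
ΔT = 2.03×10⁻³ m / (31×10⁻⁷ × 2.67 m) = 245.26 K

ΔT = 245 K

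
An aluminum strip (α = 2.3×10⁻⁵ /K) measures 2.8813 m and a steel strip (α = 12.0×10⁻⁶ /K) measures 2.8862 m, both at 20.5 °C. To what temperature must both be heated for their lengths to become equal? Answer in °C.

T = 175.4 °C

L₁(1 + α₁ΔT) = L₂(1 + α₂ΔT) ⇒ ΔT = (L₂ − L₁)/(α₁L₁ − α₂L₂)
L₂ − L₁ = 2.8862 − 2.8813 = 4.90×10⁻³ m
α₁L₁ − α₂L₂ = 2.3×10⁻⁵×2.8813 − 12.0×10⁻⁶×2.8862 = 3.16355×10⁻⁵ m/K
ΔT = 4.90×10⁻³ / 3.16355×10⁻⁵ = 154.889 K
T = 20.5 + 154.889 = 175.389 °C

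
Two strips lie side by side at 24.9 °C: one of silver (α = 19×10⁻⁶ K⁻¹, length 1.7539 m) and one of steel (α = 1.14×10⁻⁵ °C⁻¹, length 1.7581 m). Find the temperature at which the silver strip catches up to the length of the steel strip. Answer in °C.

T = 341.1 °C

Equal length when α₁L₁ΔT − α₂L₂ΔT = L₂ − L₁ = 4.20×10⁻³ m
α₁L₁ = 3.33241×10⁻⁵, α₂L₂ = 2.004234×10⁻⁵ → Δ(αL) = 1.328176×10⁻⁵ m/K
ΔT = 4.20×10⁻³ / 1.328176×10⁻⁵ = 316.223 K, so T = 24.9 + 316.223 = 341.123 °C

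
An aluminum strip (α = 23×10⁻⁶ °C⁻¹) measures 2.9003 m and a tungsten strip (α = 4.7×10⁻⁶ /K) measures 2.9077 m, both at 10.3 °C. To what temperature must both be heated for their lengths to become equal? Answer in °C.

T = 149.8 °C

Equal length when α₁L₁ΔT − α₂L₂ΔT = L₂ − L₁ = 7.40×10⁻³ m
α₁L₁ = 6.67069×10⁻⁵, α₂L₂ = 1.366619×10⁻⁵ → Δ(αL) = 5.304071×10⁻⁵ m/K
ΔT = 7.40×10⁻³ / 5.304071×10⁻⁵ = 139.515 K, so T = 10.3 + 139.515 = 149.815 °C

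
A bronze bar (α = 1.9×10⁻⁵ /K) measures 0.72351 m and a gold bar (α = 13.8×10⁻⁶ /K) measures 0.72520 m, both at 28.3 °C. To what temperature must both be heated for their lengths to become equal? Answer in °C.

T = 480.3 °C

L₁(1 + α₁ΔT) = L₂(1 + α₂ΔT) ⇒ ΔT = (L₂ − L₁)/(α₁L₁ − α₂L₂)
L₂ − L₁ = 0.72520 − 0.72351 = 1.69×10⁻³ m
α₁L₁ − α₂L₂ = 1.9×10⁻⁵×0.72351 − 13.8×10⁻⁶×0.72520 = 3.73893×10⁻⁶ m/K
ΔT = 1.69×10⁻³ / 3.73893×10⁻⁶ = 452.001 K
T = 28.3 + 452.001 = 480.301 °C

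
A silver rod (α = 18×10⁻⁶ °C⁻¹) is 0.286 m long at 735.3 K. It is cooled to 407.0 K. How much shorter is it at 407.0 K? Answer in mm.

ΔL = 1.69 mm

|ΔT| = |407.0 − 735.3| = 328.3 K
ΔL = αL₀ΔT = (18×10⁻⁶)(0.286)(328.3) = 1.69×10⁻³ m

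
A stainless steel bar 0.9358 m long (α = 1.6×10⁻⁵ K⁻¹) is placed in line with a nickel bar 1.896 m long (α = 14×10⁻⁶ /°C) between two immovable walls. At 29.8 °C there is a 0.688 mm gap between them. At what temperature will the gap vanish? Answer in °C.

α₁L₁ = 1.49728×10⁻⁵ m/K, α₂L₂ = 2.6544×10⁻⁵ m/K → total 4.15168×10⁻⁵ m/K
ΔT = g/(α₁L₁+α₂L₂) = 6.88×10⁻⁴ / 4.15168×10⁻⁵ = 16.572 K
T = 29.8 + 16.572 = 46.372 °C

T = 46.4 °C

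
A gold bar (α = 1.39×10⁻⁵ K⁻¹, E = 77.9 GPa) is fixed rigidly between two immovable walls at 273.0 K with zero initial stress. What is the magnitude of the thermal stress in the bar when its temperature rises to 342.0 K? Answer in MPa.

Fully constrained: the free strain ε = αΔT is blocked, so σ = Eε = EαΔT.
|ΔT| = 69.0 K
σ = 77.9×10⁹ × 1.39×10⁻⁵ × 69.0 = 7.47×10⁷ Pa

σ = 74.7 MPa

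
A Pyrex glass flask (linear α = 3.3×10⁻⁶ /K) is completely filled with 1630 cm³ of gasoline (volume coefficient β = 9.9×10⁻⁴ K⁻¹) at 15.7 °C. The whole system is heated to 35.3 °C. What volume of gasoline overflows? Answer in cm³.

The flask also expands: β_container ≈ 3α = 9.9×10⁻⁶ /K
Net overflow = V₀(β_liq − 3α_cont)ΔT
β − 3α = 9.90×10⁻⁴ − 9.9×10⁻⁶ = 9.801×10⁻⁴ /K; ΔT = 19.6 K
ΔV = 1630 × 9.801×10⁻⁴ × 19.6 = 31.3 cm³

31.3 cm³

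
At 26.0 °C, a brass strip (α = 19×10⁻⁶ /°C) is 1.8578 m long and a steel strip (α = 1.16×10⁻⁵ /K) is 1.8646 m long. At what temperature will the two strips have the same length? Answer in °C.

Equal length when α₁L₁ΔT − α₂L₂ΔT = L₂ − L₁ = 6.80×10⁻³ m
α₁L₁ = 3.52982×10⁻⁵, α₂L₂ = 2.162936×10⁻⁵ → Δ(αL) = 1.366884×10⁻⁵ m/K
ΔT = 6.80×10⁻³ / 1.366884×10⁻⁵ = 497.482 K, so T = 26.0 + 497.482 = 523.482 °C

T = 523.5 °C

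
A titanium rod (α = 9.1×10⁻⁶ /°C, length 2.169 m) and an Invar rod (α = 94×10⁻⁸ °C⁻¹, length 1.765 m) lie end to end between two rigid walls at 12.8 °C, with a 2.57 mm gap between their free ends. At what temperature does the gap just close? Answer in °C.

T = 133 °C

α₁L₁ = 1.97379×10⁻⁵ m/K, α₂L₂ = 1.6591×10⁻⁶ m/K → total 2.1397×10⁻⁵ m/K
ΔT = g/(α₁L₁+α₂L₂) = 2.57×10⁻³ / 2.1397×10⁻⁵ = 120.11 K
T = 12.8 + 120.11 = 132.91 °C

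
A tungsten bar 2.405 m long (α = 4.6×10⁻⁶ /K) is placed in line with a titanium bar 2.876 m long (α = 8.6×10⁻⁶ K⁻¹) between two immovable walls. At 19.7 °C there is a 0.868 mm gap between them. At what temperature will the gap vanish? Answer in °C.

T = 43.9 °C

α₁L₁ = 1.1063×10⁻⁵ m/K, α₂L₂ = 2.47336×10⁻⁵ m/K → total 3.57966×10⁻⁵ m/K
ΔT = g/(α₁L₁+α₂L₂) = 8.68×10⁻⁴ / 3.57966×10⁻⁵ = 24.248 K
T = 19.7 + 24.248 = 43.948 °C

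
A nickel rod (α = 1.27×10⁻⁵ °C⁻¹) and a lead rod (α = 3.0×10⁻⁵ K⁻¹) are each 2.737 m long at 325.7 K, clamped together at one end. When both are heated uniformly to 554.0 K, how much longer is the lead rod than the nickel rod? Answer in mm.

ΔT = 228.3 K
nickel: ΔL = 1.27×10⁻⁵ × 2.737 m × 228.3 = 7.9357×10⁻³ m = 7.9357 mm
lead: ΔL = 3.0×10⁻⁵ × 2.737 m × 228.3 = 1.8746×10⁻² m = 18.746 mm
difference = 18.746 − 7.9357 = 10.8103 mm

10.8 mm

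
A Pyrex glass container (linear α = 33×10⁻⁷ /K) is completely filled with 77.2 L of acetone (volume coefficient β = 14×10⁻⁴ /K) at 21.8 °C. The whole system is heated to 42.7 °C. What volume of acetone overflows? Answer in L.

2.24 L

The container also expands: β_container ≈ 3α = 9.9×10⁻⁶ /K
Net overflow = V₀(β_liq − 3α_cont)ΔT
β − 3α = 1.40×10⁻³ − 9.9×10⁻⁶ = 1.3901×10⁻³ /K; ΔT = 20.9 K
ΔV = 77.2 × 1.3901×10⁻³ × 20.9 = 2.24 L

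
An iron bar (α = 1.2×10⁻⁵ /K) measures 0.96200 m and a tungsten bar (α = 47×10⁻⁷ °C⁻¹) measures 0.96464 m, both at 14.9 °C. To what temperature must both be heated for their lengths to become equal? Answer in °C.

T = 391.5 °C

L₁(1 + α₁ΔT) = L₂(1 + α₂ΔT) ⇒ ΔT = (L₂ − L₁)/(α₁L₁ − α₂L₂)
L₂ − L₁ = 0.96464 − 0.96200 = 2.64×10⁻³ m
α₁L₁ − α₂L₂ = 1.2×10⁻⁵×0.96200 − 47×10⁻⁷×0.96464 = 7.010192×10⁻⁶ m/K
ΔT = 2.64×10⁻³ / 7.010192×10⁻⁶ = 376.595 K
T = 14.9 + 376.595 = 391.495 °C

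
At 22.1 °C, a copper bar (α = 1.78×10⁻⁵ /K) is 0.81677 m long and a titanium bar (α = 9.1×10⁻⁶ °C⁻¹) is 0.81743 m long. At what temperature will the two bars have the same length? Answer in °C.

T = 115.1 °C

L₁(1 + α₁ΔT) = L₂(1 + α₂ΔT) ⇒ ΔT = (L₂ − L₁)/(α₁L₁ − α₂L₂)
L₂ − L₁ = 0.81743 − 0.81677 = 6.60×10⁻⁴ m
α₁L₁ − α₂L₂ = 1.78×10⁻⁵×0.81677 − 9.1×10⁻⁶×0.81743 = 7.099893×10⁻⁶ m/K
ΔT = 6.60×10⁻⁴ / 7.099893×10⁻⁶ = 92.959 K
T = 22.1 + 92.959 = 115.059 °C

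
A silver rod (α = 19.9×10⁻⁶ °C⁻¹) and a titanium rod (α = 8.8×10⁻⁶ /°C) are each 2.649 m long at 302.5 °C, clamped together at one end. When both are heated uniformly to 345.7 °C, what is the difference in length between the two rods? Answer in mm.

ΔT = 43.2 K
silver: ΔL = 19.9×10⁻⁶ × 2.649 m × 43.2 = 2.2773×10⁻³ m = 2.2773 mm
titanium: ΔL = 8.8×10⁻⁶ × 2.649 m × 43.2 = 1.0070×10⁻³ m = 1.0070 mm
difference = 2.2773 − 1.0070 = 1.2703 mm

1.27 mm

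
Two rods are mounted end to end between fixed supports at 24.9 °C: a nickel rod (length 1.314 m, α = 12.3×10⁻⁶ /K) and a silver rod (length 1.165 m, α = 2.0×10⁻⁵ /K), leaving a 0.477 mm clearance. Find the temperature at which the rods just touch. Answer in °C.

α₁L₁ = 1.61622×10⁻⁵ m/K, α₂L₂ = 2.330×10⁻⁵ m/K → total 3.94622×10⁻⁵ m/K
ΔT = g/(α₁L₁+α₂L₂) = 4.77×10⁻⁴ / 3.94622×10⁻⁵ = 12.088 K
T = 24.9 + 12.088 = 36.988 °C

T = 37.0 °C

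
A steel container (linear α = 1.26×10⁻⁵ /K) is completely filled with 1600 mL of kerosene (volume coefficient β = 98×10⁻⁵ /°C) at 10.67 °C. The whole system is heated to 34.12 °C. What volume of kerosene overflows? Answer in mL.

35.4 mL

The container also expands: β_container ≈ 3α = 3.78×10⁻⁵ /K
Net overflow = V₀(β_liq − 3α_cont)ΔT
β − 3α = 9.80×10⁻⁴ − 3.78×10⁻⁵ = 9.422×10⁻⁴ /K; ΔT = 23.45 K
ΔV = 1600 × 9.422×10⁻⁴ × 23.45 = 35.4 mL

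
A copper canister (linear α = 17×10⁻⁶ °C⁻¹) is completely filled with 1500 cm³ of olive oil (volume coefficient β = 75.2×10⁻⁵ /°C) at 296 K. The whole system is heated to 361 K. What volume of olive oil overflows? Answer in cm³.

68.3 cm³

The canister also expands: β_container ≈ 3α = 5.1×10⁻⁵ /K
Net overflow = V₀(β_liq − 3α_cont)ΔT
β − 3α = 7.52×10⁻⁴ − 5.1×10⁻⁵ = 7.01×10⁻⁴ /K; ΔT = 65 K
ΔV = 1500 × 7.01×10⁻⁴ × 65 = 68.3 cm³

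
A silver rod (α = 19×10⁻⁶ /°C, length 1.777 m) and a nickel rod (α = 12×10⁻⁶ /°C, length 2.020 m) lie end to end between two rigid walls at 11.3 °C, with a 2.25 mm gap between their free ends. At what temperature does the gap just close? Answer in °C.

Gap closes when ΔL₁ + ΔL₂ = 2.25 mm = 2.25×10⁻³ m
(α₁L₁ + α₂L₂)ΔT = g
α₁L₁ + α₂L₂ = 19×10⁻⁶×1.777 + 12×10⁻⁶×2.020 = 5.8003×10⁻⁵ m/K
ΔT = 2.25×10⁻³ / 5.8003×10⁻⁵ = 38.791 K
T = 11.3 + 38.791 = 50.091 °C

T = 50.1 °C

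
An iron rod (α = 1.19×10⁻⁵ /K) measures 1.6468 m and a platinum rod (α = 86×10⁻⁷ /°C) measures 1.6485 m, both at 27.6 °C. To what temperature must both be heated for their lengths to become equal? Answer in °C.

L₁(1 + α₁ΔT) = L₂(1 + α₂ΔT) ⇒ ΔT = (L₂ − L₁)/(α₁L₁ − α₂L₂)
L₂ − L₁ = 1.6485 − 1.6468 = 1.70×10⁻³ m
α₁L₁ − α₂L₂ = 1.19×10⁻⁵×1.6468 − 86×10⁻⁷×1.6485 = 5.41982×10⁻⁶ m/K
ΔT = 1.70×10⁻³ / 5.41982×10⁻⁶ = 313.664 K
T = 27.6 + 313.664 = 341.264 °C

T = 341.3 °C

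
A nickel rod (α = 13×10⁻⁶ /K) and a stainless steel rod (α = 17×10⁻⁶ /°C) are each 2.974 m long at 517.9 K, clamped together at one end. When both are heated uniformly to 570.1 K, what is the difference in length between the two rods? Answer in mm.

ΔT = 52.2 K
nickel: ΔL = 13×10⁻⁶ × 2.974 m × 52.2 = 2.0182×10⁻³ m = 2.0182 mm
stainless steel: ΔL = 17×10⁻⁶ × 2.974 m × 52.2 = 2.6391×10⁻³ m = 2.6391 mm
difference = 2.6391 − 2.0182 = 0.6209 mm

0.621 mm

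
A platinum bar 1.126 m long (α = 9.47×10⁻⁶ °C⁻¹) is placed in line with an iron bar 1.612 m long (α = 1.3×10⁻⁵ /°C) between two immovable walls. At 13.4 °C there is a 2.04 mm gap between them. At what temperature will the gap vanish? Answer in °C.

T = 77.9 °C

α₁L₁ = 1.066322×10⁻⁵ m/K, α₂L₂ = 2.0956×10⁻⁵ m/K → total 3.161922×10⁻⁵ m/K
ΔT = g/(α₁L₁+α₂L₂) = 2.04×10⁻³ / 3.161922×10⁻⁵ = 64.518 K
T = 13.4 + 64.518 = 77.918 °C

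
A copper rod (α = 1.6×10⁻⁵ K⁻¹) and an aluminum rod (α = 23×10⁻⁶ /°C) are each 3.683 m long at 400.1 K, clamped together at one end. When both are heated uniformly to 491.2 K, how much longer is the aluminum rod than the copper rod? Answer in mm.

2.35 mm

ΔT = 91.1 K
copper: ΔL = 1.6×10⁻⁵ × 3.683 m × 91.1 = 5.3683×10⁻³ m = 5.3683 mm
aluminum: ΔL = 23×10⁻⁶ × 3.683 m × 91.1 = 7.7170×10⁻³ m = 7.7170 mm
difference = 7.7170 − 5.3683 = 2.3487 mm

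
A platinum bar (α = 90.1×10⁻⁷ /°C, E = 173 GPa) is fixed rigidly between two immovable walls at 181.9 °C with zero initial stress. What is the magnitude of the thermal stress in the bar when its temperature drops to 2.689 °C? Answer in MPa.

Fully constrained: the free strain ε = αΔT is blocked, so σ = Eε = EαΔT.
|ΔT| = 179.211 K
σ = 173×10⁹ × 90.1×10⁻⁷ × 179.211 = 2.79×10⁸ Pa

σ = 279 MPa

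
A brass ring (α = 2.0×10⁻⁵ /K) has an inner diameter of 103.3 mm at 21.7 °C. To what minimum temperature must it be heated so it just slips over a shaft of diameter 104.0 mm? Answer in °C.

Required Δd = 104.0 − 103.3 = 0.7 mm
Δd = αd₀ΔT ⇒ ΔT = Δd/(αd₀) = 0.7 / (2.0×10⁻⁵ × 103.3) = 338.82 K
T_min = 21.7 + 338.82 = 360.52 °C

T = 361 °C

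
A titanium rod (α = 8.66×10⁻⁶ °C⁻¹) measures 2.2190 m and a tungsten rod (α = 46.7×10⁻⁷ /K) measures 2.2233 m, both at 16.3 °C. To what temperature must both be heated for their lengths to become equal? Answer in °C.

L₁(1 + α₁ΔT) = L₂(1 + α₂ΔT) ⇒ ΔT = (L₂ − L₁)/(α₁L₁ − α₂L₂)
L₂ − L₁ = 2.2233 − 2.2190 = 4.30×10⁻³ m
α₁L₁ − α₂L₂ = 8.66×10⁻⁶×2.2190 − 46.7×10⁻⁷×2.2233 = 8.833729×10⁻⁶ m/K
ΔT = 4.30×10⁻³ / 8.833729×10⁻⁶ = 486.771 K
T = 16.3 + 486.771 = 503.071 °C

T = 503.1 °C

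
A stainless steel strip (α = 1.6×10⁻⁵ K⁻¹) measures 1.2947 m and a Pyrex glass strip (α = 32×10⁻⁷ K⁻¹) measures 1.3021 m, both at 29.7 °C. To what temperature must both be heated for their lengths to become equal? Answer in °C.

L₁(1 + α₁ΔT) = L₂(1 + α₂ΔT) ⇒ ΔT = (L₂ − L₁)/(α₁L₁ − α₂L₂)
L₂ − L₁ = 1.3021 − 1.2947 = 7.40×10⁻³ m
α₁L₁ − α₂L₂ = 1.6×10⁻⁵×1.2947 − 32×10⁻⁷×1.3021 = 1.654848×10⁻⁵ m/K
ΔT = 7.40×10⁻³ / 1.654848×10⁻⁵ = 447.171 K
T = 29.7 + 447.171 = 476.871 °C

T = 476.9 °C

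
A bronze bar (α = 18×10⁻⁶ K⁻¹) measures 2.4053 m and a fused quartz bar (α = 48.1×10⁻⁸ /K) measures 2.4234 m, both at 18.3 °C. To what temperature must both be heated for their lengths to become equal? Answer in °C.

T = 447.9 °C

Equal length when α₁L₁ΔT − α₂L₂ΔT = L₂ − L₁ = 1.81×10⁻² m
α₁L₁ = 4.32954×10⁻⁵, α₂L₂ = 1.1656554×10⁻⁶ → Δ(αL) = 4.21297446×10⁻⁵ m/K
ΔT = 1.81×10⁻² / 4.21297446×10⁻⁵ = 429.625 K, so T = 18.3 + 429.625 = 447.925 °C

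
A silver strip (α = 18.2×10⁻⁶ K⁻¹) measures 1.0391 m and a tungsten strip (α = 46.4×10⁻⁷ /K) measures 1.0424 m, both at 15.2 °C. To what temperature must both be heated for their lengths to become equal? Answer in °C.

Equal length when α₁L₁ΔT − α₂L₂ΔT = L₂ − L₁ = 3.30×10⁻³ m
α₁L₁ = 1.891162×10⁻⁵, α₂L₂ = 4.836736×10⁻⁶ → Δ(αL) = 1.4074884×10⁻⁵ m/K
ΔT = 3.30×10⁻³ / 1.4074884×10⁻⁵ = 234.460 K, so T = 15.2 + 234.460 = 249.660 °C

T = 249.7 °C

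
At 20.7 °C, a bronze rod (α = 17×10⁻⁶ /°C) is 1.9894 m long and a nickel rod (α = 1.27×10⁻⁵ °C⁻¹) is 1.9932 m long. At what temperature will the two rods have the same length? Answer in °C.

T = 467.4 °C

Equal length when α₁L₁ΔT − α₂L₂ΔT = L₂ − L₁ = 3.80×10⁻³ m
α₁L₁ = 3.38198×10⁻⁵, α₂L₂ = 2.531364×10⁻⁵ → Δ(αL) = 8.50616×10⁻⁶ m/K
ΔT = 3.80×10⁻³ / 8.50616×10⁻⁶ = 446.735 K, so T = 20.7 + 446.735 = 467.435 °C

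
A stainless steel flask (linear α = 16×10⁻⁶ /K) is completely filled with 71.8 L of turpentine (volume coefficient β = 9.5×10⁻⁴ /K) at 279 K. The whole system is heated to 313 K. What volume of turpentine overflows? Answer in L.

2.20 L

The flask also expands: β_container ≈ 3α = 4.8×10⁻⁵ /K
Net overflow = V₀(β_liq − 3α_cont)ΔT
β − 3α = 9.50×10⁻⁴ − 4.8×10⁻⁵ = 9.02×10⁻⁴ /K; ΔT = 34 K
ΔV = 71.8 × 9.02×10⁻⁴ × 34 = 2.20 L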